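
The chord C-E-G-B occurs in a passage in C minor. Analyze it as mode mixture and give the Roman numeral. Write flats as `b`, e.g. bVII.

Imaj7

The root C is the diatonic 1st degree of C minor; the borrowing shows in the chord quality. Diatonically C minor has Cm (i) on that degree; C–E–G–B is instead the major-seventh chord native to C major, so it takes the label Imaj7.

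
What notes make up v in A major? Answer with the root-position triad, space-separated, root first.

E G B

The root, E, is scale degree 5 — the same note in A major and A minor; only the chord quality changes. Stacking thirds in A minor on E gives E–G–B.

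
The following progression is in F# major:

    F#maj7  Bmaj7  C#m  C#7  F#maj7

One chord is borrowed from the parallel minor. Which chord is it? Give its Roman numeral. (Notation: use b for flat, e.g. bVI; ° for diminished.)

v

F# major has the diatonic set F#, G#m, A#m, B, C#, D#m, E#dim. F#maj7, Bmaj7 and C#7 all belong to that set. C#m (C#–E–G#) doesn't fit — on degree 5 F# major would have C# (V). C#m is the degree-5 chord of F# minor, so it is the borrowed v.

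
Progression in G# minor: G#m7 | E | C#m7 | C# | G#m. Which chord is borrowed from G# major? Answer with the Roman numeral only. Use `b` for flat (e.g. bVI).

The diatonic triads in G# minor (with V from harmonic minor) are G#m, A#dim, B, C#m, D#, E, F#. G#m7, E, C#m7 and G#m are all diatonic. But C# (C#–E#–G#) is foreign: the diatonic iv on degree 4 is C#m, whereas C# comes from G# major. It is labeled IV.

IV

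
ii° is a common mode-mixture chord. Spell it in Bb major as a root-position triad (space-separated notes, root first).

C Eb Gb

ii° is built on scale degree 2, which is C in both Bb major and its parallel. Stacking thirds in Bb minor on C gives C–Eb–Gb.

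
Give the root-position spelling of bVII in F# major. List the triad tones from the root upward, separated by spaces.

The root of bVII is the lowered 7th degree: E# becomes E. Stacking thirds in F# minor on E gives E–G#–B.

E G# B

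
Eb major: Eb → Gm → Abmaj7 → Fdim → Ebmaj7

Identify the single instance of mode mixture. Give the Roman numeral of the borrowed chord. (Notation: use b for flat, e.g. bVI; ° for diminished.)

The diatonic triads in Eb major are Eb, Fm, Gm, Ab, Bb, Cm, Ddim. Eb, Gm, Abmaj7 and Ebmaj7 are all diatonic. But Fdim (F–Ab–Cb) is foreign: the diatonic ii on degree 2 is Fm, whereas Fdim comes from Eb minor. It is labeled ii°.

ii°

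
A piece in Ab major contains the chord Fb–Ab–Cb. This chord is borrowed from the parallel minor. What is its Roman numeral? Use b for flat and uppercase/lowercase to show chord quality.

bVI

The root Fb is the lowered 6th scale degree — diatonically Ab major has F there. Diatonically Ab major has Fm (vi) on that degree; Fb–Ab–Cb is instead the major chord native to Ab minor, so it takes the label bVI.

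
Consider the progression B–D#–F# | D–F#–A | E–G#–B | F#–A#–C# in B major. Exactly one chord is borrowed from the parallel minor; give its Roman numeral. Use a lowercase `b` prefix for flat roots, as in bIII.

bIII

The diatonic triads in B major are B, C#m, D#m, E, F#, G#m, A#dim. Of the given chords, B–D#–F# = B, E–G#–B = E and F#–A#–C# = F# are diatonic. D–F#–A is not: scale degree 3 in B major carries D#m (iii). In B minor the chord on that degree is D, so here it functions as bIII, borrowed from the parallel minor.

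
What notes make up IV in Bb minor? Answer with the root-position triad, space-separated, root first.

Eb G Bb

The root, Eb, is scale degree 4 — the same note in Bb minor and Bb major; only the chord quality changes. Building the major chord from the parallel major on Eb: Eb–G–Bb.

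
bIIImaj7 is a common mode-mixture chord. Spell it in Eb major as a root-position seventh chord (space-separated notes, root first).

Scale degree 3 in Eb major is G. bIIImaj7 uses the lowered form, Gb, taken from Eb minor. Building the major-seventh chord from the parallel minor on Gb: Gb–Bb–Db–F.

Gb Bb Db F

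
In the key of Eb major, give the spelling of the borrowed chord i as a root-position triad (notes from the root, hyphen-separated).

i is built on scale degree 1, which is Eb in both Eb major and its parallel. Building the minor chord from the parallel minor on Eb: Eb–Gb–Bb.

Eb-Gb-Bb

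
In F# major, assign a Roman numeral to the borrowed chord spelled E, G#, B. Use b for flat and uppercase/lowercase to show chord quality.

bVII

In F# major scale degree 7 is E#; E is its lowered form, from F# minor. Diatonically F# major has E#dim (vii°) on that degree; E–G#–B is instead the major chord native to F# minor, so it takes the label bVII.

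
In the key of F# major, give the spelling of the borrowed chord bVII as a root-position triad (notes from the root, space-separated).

Scale degree 7 in F# major is E#. bVII uses the lowered form, E, taken from F# minor. Stacking thirds in F# minor on E gives E–G#–B.

E G# B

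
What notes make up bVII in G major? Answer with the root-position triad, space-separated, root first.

F A C

The root of bVII is the lowered 7th degree: F# becomes F. Building the major chord from the parallel minor on F: F–A–C.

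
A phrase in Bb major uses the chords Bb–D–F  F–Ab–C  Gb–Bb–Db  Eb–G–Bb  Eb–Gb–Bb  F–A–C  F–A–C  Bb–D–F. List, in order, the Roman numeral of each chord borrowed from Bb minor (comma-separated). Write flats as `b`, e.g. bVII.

v, bVI, iv

In Bb major the diatonic chords are Bb, Cm, Dm, Eb, F, Gm, Adim. Bb–D–F = Bb, Eb–G–Bb = Eb and F–A–C = F all belong to that set. F–Ab–C is not: scale degree 5 in Bb major carries F (V). In Bb minor the chord on that degree is Fm, so here it functions as v, borrowed from the parallel minor. Gb–Bb–Db doesn't fit — on degree 6 Bb major would have Gm (vi). Gb is the degree-6 chord of Bb minor, so it is the borrowed bVI. But Eb–Gb–Bb is foreign: the diatonic IV on degree 4 is Eb, whereas Ebm comes from Bb minor. It is labeled iv.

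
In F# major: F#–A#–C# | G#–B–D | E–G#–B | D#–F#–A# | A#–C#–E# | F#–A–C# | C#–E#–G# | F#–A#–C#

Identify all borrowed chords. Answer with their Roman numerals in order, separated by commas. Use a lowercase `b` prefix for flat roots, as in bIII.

F# major has the diatonic set F#, G#m, A#m, B, C#, D#m, E#dim. Of the given chords, F#–A#–C# = F#, D#–F#–A# = D#m, A#–C#–E# = A#m and C#–E#–G# = C# are diatonic. But G#–B–D is foreign: the diatonic ii on degree 2 is G#m, whereas G#dim comes from F# minor. It is labeled ii°. E–G#–B is not: scale degree 7 in F# major carries E#dim (vii°). In F# minor the chord on that degree is E, so here it functions as bVII, borrowed from the parallel minor. But F#–A–C# is foreign: the diatonic I on degree 1 is F#, whereas F#m comes from F# minor. It is labeled i.

ii°, bVII, i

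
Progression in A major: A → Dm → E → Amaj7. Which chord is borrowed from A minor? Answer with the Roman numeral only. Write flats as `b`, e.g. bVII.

iv

A major has the diatonic set A, Bm, C#m, D, E, F#m, G#dim. Of the given chords, A, E and Amaj7 are diatonic. But Dm (D–F–A) is foreign: the diatonic IV on degree 4 is D, whereas Dm comes from A minor. It is labeled iv.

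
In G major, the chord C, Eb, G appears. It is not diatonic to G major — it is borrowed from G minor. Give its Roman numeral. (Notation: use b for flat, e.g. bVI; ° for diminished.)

iv

The root C is the diatonic 4th degree of G major; the borrowing shows in the chord quality. C–Eb–G is a minor chord — the form found in G minor, not the diatonic IV (C). Borrowed into G major it is written iv.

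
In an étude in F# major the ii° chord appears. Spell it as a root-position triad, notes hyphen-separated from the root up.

G#-B-D

ii° is built on scale degree 2, which is G# in both F# major and its parallel. In F# minor the chord on G# is G#–B–D.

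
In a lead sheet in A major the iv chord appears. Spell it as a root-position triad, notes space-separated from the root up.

iv is built on scale degree 4, which is D in both A major and its parallel. In A minor the chord on D is D–F–A.

D F A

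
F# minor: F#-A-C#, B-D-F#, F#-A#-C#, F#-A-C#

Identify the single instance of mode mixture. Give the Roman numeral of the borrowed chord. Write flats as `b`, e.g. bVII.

I

In F# minor (with V from harmonic minor) the diatonic chords are F#m, G#dim, A, Bm, C#, D, E. Of the given chords, F#–A–C# = F#m and B–D–F# = Bm are diatonic. F#–A#–C# doesn't fit — on degree 1 F# minor would have F#m (i). F# is the degree-1 chord of F# major, so it is the borrowed I.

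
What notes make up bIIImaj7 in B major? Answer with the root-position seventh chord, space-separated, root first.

D F# A C#

bIIImaj7 is built on the lowered scale degree 3. In B major degree 3 is D#; lowered it becomes D. Building the major-seventh chord from the parallel minor on D: D–F#–A–C#.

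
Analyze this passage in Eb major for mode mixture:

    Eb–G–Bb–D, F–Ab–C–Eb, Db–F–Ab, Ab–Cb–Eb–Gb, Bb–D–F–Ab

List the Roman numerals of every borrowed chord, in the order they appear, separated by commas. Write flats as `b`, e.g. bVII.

bVII, iv7

Eb major has the diatonic set Eb, Fm, Gm, Ab, Bb, Cm, Ddim. Eb–G–Bb–D = Ebmaj7, F–Ab–C–Eb = Fm7 and Bb–D–F–Ab = Bb7 are all diatonic. Db–F–Ab is not: scale degree 7 in Eb major carries Ddim (vii°). In Eb minor the chord on that degree is Db, so here it functions as bVII, borrowed from the parallel minor. Ab–Cb–Eb–Gb doesn't fit — on degree 4 Eb major would have Ab (IV). Abm7 is the degree-4 chord of Eb minor, so it is the borrowed iv7.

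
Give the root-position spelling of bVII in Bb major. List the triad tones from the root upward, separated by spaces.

bVII is built on the lowered scale degree 7. In Bb major degree 7 is A; lowered it becomes Ab. Stacking thirds in Bb minor on Ab gives Ab–C–Eb.

Ab C Eb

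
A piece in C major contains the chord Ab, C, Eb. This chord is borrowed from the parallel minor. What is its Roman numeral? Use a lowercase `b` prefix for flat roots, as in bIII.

bVI

Ab is the lowered form of scale degree 6 in C major (the diatonic degree 6 is A). Ab–C–Eb is a major chord — the form found in C minor, not the diatonic vi (Am). Borrowed into C major it is written bVI.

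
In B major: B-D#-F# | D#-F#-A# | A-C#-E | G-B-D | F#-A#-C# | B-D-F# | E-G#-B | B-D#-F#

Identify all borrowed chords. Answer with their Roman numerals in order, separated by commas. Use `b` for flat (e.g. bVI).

In B major the diatonic chords are B, C#m, D#m, E, F#, G#m, A#dim. B–D#–F# = B, D#–F#–A# = D#m, F#–A#–C# = F# and E–G#–B = E all belong to that set. A–C#–E doesn't fit — on degree 7 B major would have A#dim (vii°). A is the degree-7 chord of B minor, so it is the borrowed bVII. G–B–D is not: scale degree 6 in B major carries G#m (vi). In B minor the chord on that degree is G, so here it functions as bVI, borrowed from the parallel minor. B–D–F# doesn't fit — on degree 1 B major would have B (I). Bm is the degree-1 chord of B minor, so it is the borrowed i.

bVII, bVI, i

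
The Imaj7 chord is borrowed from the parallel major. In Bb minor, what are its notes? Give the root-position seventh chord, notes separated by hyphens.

Imaj7 is built on scale degree 1, which is Bb in both Bb minor and its parallel. Building the major-seventh chord from the parallel major on Bb: Bb–D–F–A.

Bb-D-F-A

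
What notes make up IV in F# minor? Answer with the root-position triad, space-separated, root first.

B D# F#

The root, B, is scale degree 4 — the same note in F# minor and F# major; only the chord quality changes. Building the major chord from the parallel major on B: B–D#–F#.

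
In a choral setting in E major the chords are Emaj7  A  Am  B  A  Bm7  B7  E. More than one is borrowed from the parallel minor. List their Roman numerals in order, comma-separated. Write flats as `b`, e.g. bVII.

The diatonic triads in E major are E, F#m, G#m, A, B, C#m, D#dim. Emaj7, A, B, B7 and E all belong to that set. Am (A–C–E) is not: scale degree 4 in E major carries A (IV). In E minor the chord on that degree is Am, so here it functions as iv, borrowed from the parallel minor. But Bm7 (B–D–F#–A) is foreign: the diatonic V on degree 5 is B, whereas Bm7 comes from E minor. It is labeled v7.

iv, v7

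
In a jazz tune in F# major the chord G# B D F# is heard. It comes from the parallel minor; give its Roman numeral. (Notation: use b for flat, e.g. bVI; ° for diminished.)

iiø7

The root G# is the diatonic 2nd degree of F# major; the borrowing shows in the chord quality. G#–B–D–F# is a half-diminished-seventh chord — the form found in F# minor, not the diatonic ii (G#m). Borrowed into F# major it is written iiø7.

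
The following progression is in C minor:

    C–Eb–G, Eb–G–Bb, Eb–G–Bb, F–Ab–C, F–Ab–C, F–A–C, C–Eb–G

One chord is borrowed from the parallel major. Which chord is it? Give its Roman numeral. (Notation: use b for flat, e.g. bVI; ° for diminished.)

C minor has the diatonic set Cm, Ddim, Eb, Fm, G, Ab, Bb (with V from harmonic minor). C–Eb–G = Cm, Eb–G–Bb = Eb and F–Ab–C = Fm are all diatonic. F–A–C is not: scale degree 4 in C minor carries Fm (iv). In C major the chord on that degree is F, so here it functions as IV, borrowed from the parallel major.

IV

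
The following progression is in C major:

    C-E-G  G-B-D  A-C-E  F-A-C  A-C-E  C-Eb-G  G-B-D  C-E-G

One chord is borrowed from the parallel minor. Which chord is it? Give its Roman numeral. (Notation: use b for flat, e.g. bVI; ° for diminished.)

i

In C major the diatonic chords are C, Dm, Em, F, G, Am, Bdim. Of the given chords, C–E–G = C, G–B–D = G, A–C–E = Am and F–A–C = F are diatonic. C–Eb–G doesn't fit — on degree 1 C major would have C (I). Cm is the degree-1 chord of C minor, so it is the borrowed i.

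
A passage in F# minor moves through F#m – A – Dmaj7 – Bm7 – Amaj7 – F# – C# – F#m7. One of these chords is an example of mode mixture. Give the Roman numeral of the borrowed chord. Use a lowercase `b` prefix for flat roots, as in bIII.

I

F# minor has the diatonic set F#m, G#dim, A, Bm, C#, D, E (with V from harmonic minor). F#m, A, Dmaj7, Bm7, Amaj7, C# and F#m7 all belong to that set. But F# (F#–A#–C#) is foreign: the diatonic i on degree 1 is F#m, whereas F# comes from F# major. It is labeled I.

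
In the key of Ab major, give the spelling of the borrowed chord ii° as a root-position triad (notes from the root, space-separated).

Bb Db Fb

ii° is built on scale degree 2, which is Bb in both Ab major and its parallel. Stacking thirds in Ab minor on Bb gives Bb–Db–Fb.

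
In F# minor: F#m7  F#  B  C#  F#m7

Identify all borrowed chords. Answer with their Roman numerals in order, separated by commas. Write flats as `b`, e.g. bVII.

I, IV

In F# minor (with V from harmonic minor) the diatonic chords are F#m, G#dim, A, Bm, C#, D, E. Of the given chords, F#m7 and C# are diatonic. F# (F#–A#–C#) doesn't fit — on degree 1 F# minor would have F#m (i). F# is the degree-1 chord of F# major, so it is the borrowed I. B (B–D#–F#) doesn't fit — on degree 4 F# minor would have Bm (iv). B is the degree-4 chord of F# major, so it is the borrowed IV.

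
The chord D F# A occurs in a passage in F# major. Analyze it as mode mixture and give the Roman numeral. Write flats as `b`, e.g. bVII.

bVI

The root D is the lowered 6th scale degree — diatonically F# major has D# there. The diatonic chord on degree 6 would be D#m (vi), but D–F#–A is the major chord from F# minor. As a borrowed chord it is labeled bVI.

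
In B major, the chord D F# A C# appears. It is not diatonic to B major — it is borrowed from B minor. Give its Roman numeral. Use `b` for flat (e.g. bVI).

The root D is the lowered 3rd scale degree — diatonically B major has D# there. D–F#–A–C# is a major-seventh chord — the form found in B minor, not the diatonic iii (D#m). Borrowed into B major it is written bIIImaj7.

bIIImaj7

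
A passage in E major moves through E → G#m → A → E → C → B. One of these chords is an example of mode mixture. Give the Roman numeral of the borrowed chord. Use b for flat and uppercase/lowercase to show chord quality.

E major has the diatonic set E, F#m, G#m, A, B, C#m, D#dim. Of the given chords, E, G#m, A and B are diatonic. C (C–E–G) is not: scale degree 6 in E major carries C#m (vi). In E minor the chord on that degree is C, so here it functions as bVI, borrowed from the parallel minor.

bVI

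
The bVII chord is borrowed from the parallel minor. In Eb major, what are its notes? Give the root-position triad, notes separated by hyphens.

Db-F-Ab

The root of bVII is the lowered 7th degree: D becomes Db. Building the major chord from the parallel minor on Db: Db–F–Ab.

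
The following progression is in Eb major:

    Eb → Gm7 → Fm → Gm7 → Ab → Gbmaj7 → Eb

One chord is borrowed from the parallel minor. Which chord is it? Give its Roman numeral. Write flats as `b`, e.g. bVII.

bIIImaj7

Eb major has the diatonic set Eb, Fm, Gm, Ab, Bb, Cm, Ddim. Of the given chords, Eb, Gm7, Fm and Ab are diatonic. Gbmaj7 (Gb–Bb–Db–F) is not: scale degree 3 in Eb major carries Gm (iii). In Eb minor the chord on that degree is Gbmaj7, so here it functions as bIIImaj7, borrowed from the parallel minor.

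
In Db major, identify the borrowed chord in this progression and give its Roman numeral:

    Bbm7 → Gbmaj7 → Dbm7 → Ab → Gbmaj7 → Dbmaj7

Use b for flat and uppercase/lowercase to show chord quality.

In Db major the diatonic chords are Db, Ebm, Fm, Gb, Ab, Bbm, Cdim. Bbm7, Gbmaj7, Ab and Dbmaj7 all belong to that set. But Dbm7 (Db–Fb–Ab–Cb) is foreign: the diatonic I on degree 1 is Db, whereas Dbm7 comes from Db minor. It is labeled i7.

i7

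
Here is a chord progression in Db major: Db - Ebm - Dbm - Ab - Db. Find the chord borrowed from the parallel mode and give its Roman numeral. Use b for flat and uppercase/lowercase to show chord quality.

The diatonic triads in Db major are Db, Ebm, Fm, Gb, Ab, Bbm, Cdim. Db, Ebm and Ab all belong to that set. Dbm (Db–Fb–Ab) is not: scale degree 1 in Db major carries Db (I). In Db minor the chord on that degree is Dbm, so here it functions as i, borrowed from the parallel minor.

i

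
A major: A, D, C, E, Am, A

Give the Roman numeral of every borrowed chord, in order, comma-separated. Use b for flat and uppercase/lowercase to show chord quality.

In A major the diatonic chords are A, Bm, C#m, D, E, F#m, G#dim. Of the given chords, A, D and E are diatonic. C (C–E–G) is not: scale degree 3 in A major carries C#m (iii). In A minor the chord on that degree is C, so here it functions as bIII, borrowed from the parallel minor. But Am (A–C–E) is foreign: the diatonic I on degree 1 is A, whereas Am comes from A minor. It is labeled i.

bIII, i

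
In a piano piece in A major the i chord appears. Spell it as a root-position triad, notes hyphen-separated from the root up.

i is built on scale degree 1, which is A in both A major and its parallel. Building the minor chord from the parallel minor on A: A–C–E.

A-C-E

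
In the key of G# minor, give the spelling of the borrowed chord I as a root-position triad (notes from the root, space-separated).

The root, G#, is scale degree 1 — the same note in G# minor and G# major; only the chord quality changes. In G# major the chord on G# is G#–B#–D#.

G# B# D#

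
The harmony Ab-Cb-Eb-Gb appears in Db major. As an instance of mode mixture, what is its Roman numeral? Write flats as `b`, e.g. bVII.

Ab is scale degree 5 in Db major. Ab–Cb–Eb–Gb is a minor-seventh chord — the form found in Db minor, not the diatonic V (Ab). Borrowed into Db major it is written v7.

v7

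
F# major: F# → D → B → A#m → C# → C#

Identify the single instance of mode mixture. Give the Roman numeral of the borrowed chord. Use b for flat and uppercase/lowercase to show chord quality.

bVI

The diatonic triads in F# major are F#, G#m, A#m, B, C#, D#m, E#dim. F#, B, A#m and C# all belong to that set. D (D–F#–A) is not: scale degree 6 in F# major carries D#m (vi). In F# minor the chord on that degree is D, so here it functions as bVI, borrowed from the parallel minor.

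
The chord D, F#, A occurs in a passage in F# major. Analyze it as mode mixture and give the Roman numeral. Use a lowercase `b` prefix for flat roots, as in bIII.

bVI

The root D is the lowered 6th scale degree — diatonically F# major has D# there. The diatonic chord on degree 6 would be D#m (vi), but D–F#–A is the major chord from F# minor. As a borrowed chord it is labeled bVI.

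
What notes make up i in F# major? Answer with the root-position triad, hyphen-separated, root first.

The root, F#, is scale degree 1 — the same note in F# major and F# minor; only the chord quality changes. Stacking thirds in F# minor on F# gives F#–A–C#.

F#-A-C#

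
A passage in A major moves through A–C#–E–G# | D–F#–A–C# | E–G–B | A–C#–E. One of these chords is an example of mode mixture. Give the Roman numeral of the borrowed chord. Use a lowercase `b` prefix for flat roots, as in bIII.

The diatonic triads in A major are A, Bm, C#m, D, E, F#m, G#dim. Of the given chords, A–C#–E–G# = Amaj7, D–F#–A–C# = Dmaj7 and A–C#–E = A are diatonic. E–G–B is not: scale degree 5 in A major carries E (V). In A minor the chord on that degree is Em, so here it functions as v, borrowed from the parallel minor.

v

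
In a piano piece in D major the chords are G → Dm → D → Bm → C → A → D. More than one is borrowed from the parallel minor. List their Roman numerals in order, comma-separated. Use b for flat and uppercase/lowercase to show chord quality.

i, bVII

D major has the diatonic set D, Em, F#m, G, A, Bm, C#dim. Of the given chords, G, D, Bm and A are diatonic. But Dm (D–F–A) is foreign: the diatonic I on degree 1 is D, whereas Dm comes from D minor. It is labeled i. But C (C–E–G) is foreign: the diatonic vii° on degree 7 is C#dim, whereas C comes from D minor. It is labeled bVII.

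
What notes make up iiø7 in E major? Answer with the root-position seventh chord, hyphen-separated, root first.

F#-A-C-E

The root, F#, is scale degree 2 — the same note in E major and E minor; only the chord quality changes. In E minor the chord on F# is F#–A–C–E.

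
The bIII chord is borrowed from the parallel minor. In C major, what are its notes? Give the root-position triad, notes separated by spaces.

Eb G Bb

bIII is built on the lowered scale degree 3. In C major degree 3 is E; lowered it becomes Eb. Building the major chord from the parallel minor on Eb: Eb–G–Bb.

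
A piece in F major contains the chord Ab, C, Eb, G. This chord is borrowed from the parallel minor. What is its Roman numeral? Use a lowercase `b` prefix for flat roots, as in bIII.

bIIImaj7

Ab is the lowered form of scale degree 3 in F major (the diatonic degree 3 is A). Diatonically F major has Am (iii) on that degree; Ab–C–Eb–G is instead the major-seventh chord native to F minor, so it takes the label bIIImaj7.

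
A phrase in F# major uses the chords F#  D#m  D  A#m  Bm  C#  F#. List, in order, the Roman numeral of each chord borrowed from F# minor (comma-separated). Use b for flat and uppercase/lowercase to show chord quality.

bVI, iv

The diatonic triads in F# major are F#, G#m, A#m, B, C#, D#m, E#dim. F#, D#m, A#m and C# are all diatonic. D (D–F#–A) doesn't fit — on degree 6 F# major would have D#m (vi). D is the degree-6 chord of F# minor, so it is the borrowed bVI. Bm (B–D–F#) doesn't fit — on degree 4 F# major would have B (IV). Bm is the degree-4 chord of F# minor, so it is the borrowed iv.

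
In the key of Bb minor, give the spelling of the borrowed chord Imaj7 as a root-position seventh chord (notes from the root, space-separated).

The root, Bb, is scale degree 1 — the same note in Bb minor and Bb major; only the chord quality changes. In Bb major the chord on Bb is Bb–D–F–A.

Bb D F A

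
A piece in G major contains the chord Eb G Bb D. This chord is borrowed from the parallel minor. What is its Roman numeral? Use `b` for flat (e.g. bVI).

bVImaj7

Eb is the lowered form of scale degree 6 in G major (the diatonic degree 6 is E). Diatonically G major has Em (vi) on that degree; Eb–G–Bb–D is instead the major-seventh chord native to G minor, so it takes the label bVImaj7.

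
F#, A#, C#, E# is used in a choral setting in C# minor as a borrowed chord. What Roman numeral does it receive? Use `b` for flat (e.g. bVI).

F# is scale degree 4 in C# minor. The diatonic chord on degree 4 would be F#m (iv), but F#–A#–C#–E# is the major-seventh chord from C# major. As a borrowed chord it is labeled IVmaj7.

IVmaj7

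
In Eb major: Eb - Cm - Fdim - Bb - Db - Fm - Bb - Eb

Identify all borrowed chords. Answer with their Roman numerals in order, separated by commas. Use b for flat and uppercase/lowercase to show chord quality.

ii°, bVII

Eb major has the diatonic set Eb, Fm, Gm, Ab, Bb, Cm, Ddim. Of the given chords, Eb, Cm, Bb and Fm are diatonic. Fdim (F–Ab–Cb) is not: scale degree 2 in Eb major carries Fm (ii). In Eb minor the chord on that degree is Fdim, so here it functions as ii°, borrowed from the parallel minor. Db (Db–F–Ab) doesn't fit — on degree 7 Eb major would have Ddim (vii°). Db is the degree-7 chord of Eb minor, so it is the borrowed bVII.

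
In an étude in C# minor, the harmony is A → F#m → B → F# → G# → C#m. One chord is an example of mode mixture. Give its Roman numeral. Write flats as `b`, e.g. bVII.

IV

In C# minor (with V from harmonic minor) the diatonic chords are C#m, D#dim, E, F#m, G#, A, B. Of the given chords, A, F#m, B, G# and C#m are diatonic. But F# (F#–A#–C#) is foreign: the diatonic iv on degree 4 is F#m, whereas F# comes from C# major. It is labeled IV.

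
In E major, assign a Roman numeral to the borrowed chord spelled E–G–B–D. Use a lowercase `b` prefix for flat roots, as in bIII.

i7

E is scale degree 1 in E major. E–G–B–D is a minor-seventh chord — the form found in E minor, not the diatonic I (E). Borrowed into E major it is written i7.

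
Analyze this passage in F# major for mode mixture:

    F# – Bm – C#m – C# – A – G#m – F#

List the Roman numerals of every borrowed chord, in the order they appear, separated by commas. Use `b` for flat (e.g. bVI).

In F# major the diatonic chords are F#, G#m, A#m, B, C#, D#m, E#dim. Of the given chords, F#, C# and G#m are diatonic. But Bm (B–D–F#) is foreign: the diatonic IV on degree 4 is B, whereas Bm comes from F# minor. It is labeled iv. But C#m (C#–E–G#) is foreign: the diatonic V on degree 5 is C#, whereas C#m comes from F# minor. It is labeled v. But A (A–C#–E) is foreign: the diatonic iii on degree 3 is A#m, whereas A comes from F# minor. It is labeled bIII.

iv, v, bIII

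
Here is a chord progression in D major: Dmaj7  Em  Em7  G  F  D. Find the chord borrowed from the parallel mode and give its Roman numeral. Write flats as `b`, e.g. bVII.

The diatonic triads in D major are D, Em, F#m, G, A, Bm, C#dim. Of the given chords, Dmaj7, Em, Em7, G and D are diatonic. F (F–A–C) is not: scale degree 3 in D major carries F#m (iii). In D minor the chord on that degree is F, so here it functions as bIII, borrowed from the parallel minor.

bIII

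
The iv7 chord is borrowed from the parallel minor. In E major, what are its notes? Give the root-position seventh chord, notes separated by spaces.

A C E G

The root, A, is scale degree 4 — the same note in E major and E minor; only the chord quality changes. Stacking thirds in E minor on A gives A–C–E–G.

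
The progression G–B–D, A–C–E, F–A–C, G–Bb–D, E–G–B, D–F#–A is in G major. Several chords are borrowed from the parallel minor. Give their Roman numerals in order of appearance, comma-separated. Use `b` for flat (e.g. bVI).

bVII, i

The diatonic triads in G major are G, Am, Bm, C, D, Em, F#dim. G–B–D = G, A–C–E = Am, E–G–B = Em and D–F#–A = D are all diatonic. F–A–C is not: scale degree 7 in G major carries F#dim (vii°). In G minor the chord on that degree is F, so here it functions as bVII, borrowed from the parallel minor. G–Bb–D doesn't fit — on degree 1 G major would have G (I). Gm is the degree-1 chord of G minor, so it is the borrowed i.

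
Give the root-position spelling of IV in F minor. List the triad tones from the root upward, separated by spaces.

Bb D F

The root, Bb, is scale degree 4 — the same note in F minor and F major; only the chord quality changes. In F major the chord on Bb is Bb–D–F.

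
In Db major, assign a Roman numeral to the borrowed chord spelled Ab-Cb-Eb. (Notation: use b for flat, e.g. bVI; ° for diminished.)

Ab is scale degree 5 in Db major. Diatonically Db major has Ab (V) on that degree; Ab–Cb–Eb is instead the minor chord native to Db minor, so it takes the label v.

v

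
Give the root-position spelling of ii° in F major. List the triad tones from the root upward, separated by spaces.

G Bb Db

ii° is built on scale degree 2, which is G in both F major and its parallel. In F minor the chord on G is G–Bb–Db.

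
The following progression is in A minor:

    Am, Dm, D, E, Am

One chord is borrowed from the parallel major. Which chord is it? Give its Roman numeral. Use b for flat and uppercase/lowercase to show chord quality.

IV

In A minor (with V from harmonic minor) the diatonic chords are Am, Bdim, C, Dm, E, F, G. Of the given chords, Am, Dm and E are diatonic. But D (D–F#–A) is foreign: the diatonic iv on degree 4 is Dm, whereas D comes from A major. It is labeled IV.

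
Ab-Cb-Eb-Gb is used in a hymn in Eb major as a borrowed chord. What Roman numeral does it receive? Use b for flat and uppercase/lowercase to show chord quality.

iv7

The root Ab is the diatonic 4th degree of Eb major; the borrowing shows in the chord quality. Ab–Cb–Eb–Gb is a minor-seventh chord — the form found in Eb minor, not the diatonic IV (Ab). Borrowed into Eb major it is written iv7.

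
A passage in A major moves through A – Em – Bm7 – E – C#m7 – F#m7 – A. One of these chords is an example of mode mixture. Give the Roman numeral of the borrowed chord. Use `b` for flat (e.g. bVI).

In A major the diatonic chords are A, Bm, C#m, D, E, F#m, G#dim. Of the given chords, A, Bm7, E, C#m7 and F#m7 are diatonic. Em (E–G–B) doesn't fit — on degree 5 A major would have E (V). Em is the degree-5 chord of A minor, so it is the borrowed v.

v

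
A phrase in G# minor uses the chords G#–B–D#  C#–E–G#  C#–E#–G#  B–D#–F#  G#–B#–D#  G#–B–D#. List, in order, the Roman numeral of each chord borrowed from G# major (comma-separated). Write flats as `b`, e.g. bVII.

IV, I

The diatonic triads in G# minor (with V from harmonic minor) are G#m, A#dim, B, C#m, D#, E, F#. G#–B–D# = G#m, C#–E–G# = C#m and B–D#–F# = B all belong to that set. But C#–E#–G# is foreign: the diatonic iv on degree 4 is C#m, whereas C# comes from G# major. It is labeled IV. G#–B#–D# doesn't fit — on degree 1 G# minor would have G#m (i). G# is the degree-1 chord of G# major, so it is the borrowed I.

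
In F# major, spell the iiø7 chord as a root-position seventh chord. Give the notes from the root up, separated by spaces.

iiø7 is built on scale degree 2, which is G# in both F# major and its parallel. Stacking thirds in F# minor on G# gives G#–B–D–F#.

G# B D F#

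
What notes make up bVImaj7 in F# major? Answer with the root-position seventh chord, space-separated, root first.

The root of bVImaj7 is the lowered 6th degree: D# becomes D. Building the major-seventh chord from the parallel minor on D: D–F#–A–C#.

D F# A C#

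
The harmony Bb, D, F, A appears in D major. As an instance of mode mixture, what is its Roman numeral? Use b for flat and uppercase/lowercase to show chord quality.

Bb is the lowered form of scale degree 6 in D major (the diatonic degree 6 is B). The diatonic chord on degree 6 would be Bm (vi), but Bb–D–F–A is the major-seventh chord from D minor. As a borrowed chord it is labeled bVImaj7.

bVImaj7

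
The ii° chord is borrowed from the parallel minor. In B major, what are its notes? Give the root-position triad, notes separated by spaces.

C# E G

The root, C#, is scale degree 2 — the same note in B major and B minor; only the chord quality changes. Stacking thirds in B minor on C# gives C#–E–G.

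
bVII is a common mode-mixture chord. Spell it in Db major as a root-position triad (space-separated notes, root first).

The root of bVII is the lowered 7th degree: C becomes Cb. Stacking thirds in Db minor on Cb gives Cb–Eb–Gb.

Cb Eb Gb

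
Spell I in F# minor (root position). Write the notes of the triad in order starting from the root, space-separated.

I is built on scale degree 1, which is F# in both F# minor and its parallel. Stacking thirds in F# major on F# gives F#–A#–C#.

F# A# C#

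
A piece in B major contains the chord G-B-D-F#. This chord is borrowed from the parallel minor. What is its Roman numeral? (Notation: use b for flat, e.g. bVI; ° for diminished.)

In B major scale degree 6 is G#; G is its lowered form, from B minor. G–B–D–F# is a major-seventh chord — the form found in B minor, not the diatonic vi (G#m). Borrowed into B major it is written bVImaj7.

bVImaj7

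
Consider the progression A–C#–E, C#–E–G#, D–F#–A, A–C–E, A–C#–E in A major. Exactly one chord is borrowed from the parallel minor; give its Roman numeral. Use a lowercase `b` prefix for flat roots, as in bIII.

i

In A major the diatonic chords are A, Bm, C#m, D, E, F#m, G#dim. Of the given chords, A–C#–E = A, C#–E–G# = C#m and D–F#–A = D are diatonic. A–C–E doesn't fit — on degree 1 A major would have A (I). Am is the degree-1 chord of A minor, so it is the borrowed i.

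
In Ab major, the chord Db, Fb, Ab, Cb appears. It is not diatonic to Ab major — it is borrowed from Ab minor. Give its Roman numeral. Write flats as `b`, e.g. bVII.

The root Db is the diatonic 4th degree of Ab major; the borrowing shows in the chord quality. Db–Fb–Ab–Cb is a minor-seventh chord — the form found in Ab minor, not the diatonic IV (Db). Borrowed into Ab major it is written iv7.

iv7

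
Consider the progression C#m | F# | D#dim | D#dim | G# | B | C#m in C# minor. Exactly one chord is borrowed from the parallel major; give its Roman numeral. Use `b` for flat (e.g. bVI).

The diatonic triads in C# minor (with V from harmonic minor) are C#m, D#dim, E, F#m, G#, A, B. Of the given chords, C#m, D#dim, G# and B are diatonic. F# (F#–A#–C#) is not: scale degree 4 in C# minor carries F#m (iv). In C# major the chord on that degree is F#, so here it functions as IV, borrowed from the parallel major.

IV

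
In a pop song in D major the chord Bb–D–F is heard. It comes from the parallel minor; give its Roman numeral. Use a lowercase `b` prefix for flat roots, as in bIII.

The root Bb is the lowered 6th scale degree — diatonically D major has B there. The diatonic chord on degree 6 would be Bm (vi), but Bb–D–F is the major chord from D minor. As a borrowed chord it is labeled bVI.

bVI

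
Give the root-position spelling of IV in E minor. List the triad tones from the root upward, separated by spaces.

A C# E

IV is built on scale degree 4, which is A in both E minor and its parallel. Stacking thirds in E major on A gives A–C#–E.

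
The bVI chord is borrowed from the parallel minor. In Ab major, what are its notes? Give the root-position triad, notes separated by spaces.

bVI is built on the lowered scale degree 6. In Ab major degree 6 is F; lowered it becomes Fb. In Ab minor the chord on Fb is Fb–Ab–Cb.

Fb Ab Cb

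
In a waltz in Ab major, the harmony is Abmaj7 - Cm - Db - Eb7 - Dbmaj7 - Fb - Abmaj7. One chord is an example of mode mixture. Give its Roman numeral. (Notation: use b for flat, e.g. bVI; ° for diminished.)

bVI

The diatonic triads in Ab major are Ab, Bbm, Cm, Db, Eb, Fm, Gdim. Abmaj7, Cm, Db, Eb7 and Dbmaj7 are all diatonic. Fb (Fb–Ab–Cb) is not: scale degree 6 in Ab major carries Fm (vi). In Ab minor the chord on that degree is Fb, so here it functions as bVI, borrowed from the parallel minor.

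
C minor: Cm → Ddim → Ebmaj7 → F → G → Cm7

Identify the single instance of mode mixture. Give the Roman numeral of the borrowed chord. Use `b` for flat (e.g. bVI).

The diatonic triads in C minor (with V from harmonic minor) are Cm, Ddim, Eb, Fm, G, Ab, Bb. Of the given chords, Cm, Ddim, Ebmaj7, G and Cm7 are diatonic. But F (F–A–C) is foreign: the diatonic iv on degree 4 is Fm, whereas F comes from C major. It is labeled IV.

IV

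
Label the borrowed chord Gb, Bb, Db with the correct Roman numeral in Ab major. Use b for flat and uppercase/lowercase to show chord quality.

bVII

In Ab major scale degree 7 is G; Gb is its lowered form, from Ab minor. Diatonically Ab major has Gdim (vii°) on that degree; Gb–Bb–Db is instead the major chord native to Ab minor, so it takes the label bVII.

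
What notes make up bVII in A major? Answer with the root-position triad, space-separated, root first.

G B D

Scale degree 7 in A major is G#. bVII uses the lowered form, G, taken from A minor. Building the major chord from the parallel minor on G: G–B–D.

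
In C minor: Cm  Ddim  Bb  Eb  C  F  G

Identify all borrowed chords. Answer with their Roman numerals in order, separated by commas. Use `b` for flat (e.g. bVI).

C minor has the diatonic set Cm, Ddim, Eb, Fm, G, Ab, Bb (with V from harmonic minor). Cm, Ddim, Bb, Eb and G all belong to that set. But C (C–E–G) is foreign: the diatonic i on degree 1 is Cm, whereas C comes from C major. It is labeled I. But F (F–A–C) is foreign: the diatonic iv on degree 4 is Fm, whereas F comes from C major. It is labeled IV.

I, IV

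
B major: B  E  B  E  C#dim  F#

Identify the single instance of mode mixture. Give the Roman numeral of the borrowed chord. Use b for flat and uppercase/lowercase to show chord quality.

In B major the diatonic chords are B, C#m, D#m, E, F#, G#m, A#dim. B, E and F# all belong to that set. C#dim (C#–E–G) doesn't fit — on degree 2 B major would have C#m (ii). C#dim is the degree-2 chord of B minor, so it is the borrowed ii°.

ii°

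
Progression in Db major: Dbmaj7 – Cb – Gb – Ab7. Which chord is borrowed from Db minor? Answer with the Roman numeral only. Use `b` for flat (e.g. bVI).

Db major has the diatonic set Db, Ebm, Fm, Gb, Ab, Bbm, Cdim. Of the given chords, Dbmaj7, Gb and Ab7 are diatonic. But Cb (Cb–Eb–Gb) is foreign: the diatonic vii° on degree 7 is Cdim, whereas Cb comes from Db minor. It is labeled bVII.

bVII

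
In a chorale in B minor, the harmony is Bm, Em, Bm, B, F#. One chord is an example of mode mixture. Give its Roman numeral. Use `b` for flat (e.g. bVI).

I

In B minor (with V from harmonic minor) the diatonic chords are Bm, C#dim, D, Em, F#, G, A. Bm, Em and F# are all diatonic. B (B–D#–F#) is not: scale degree 1 in B minor carries Bm (i). In B major the chord on that degree is B, so here it functions as I, borrowed from the parallel major.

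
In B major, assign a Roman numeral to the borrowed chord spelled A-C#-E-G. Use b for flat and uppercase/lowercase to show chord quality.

A is the lowered form of scale degree 7 in B major (the diatonic degree 7 is A#). Diatonically B major has A#dim (vii°) on that degree; A–C#–E–G is instead the dominant-seventh chord native to B minor, so it takes the label bVII7.

bVII7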